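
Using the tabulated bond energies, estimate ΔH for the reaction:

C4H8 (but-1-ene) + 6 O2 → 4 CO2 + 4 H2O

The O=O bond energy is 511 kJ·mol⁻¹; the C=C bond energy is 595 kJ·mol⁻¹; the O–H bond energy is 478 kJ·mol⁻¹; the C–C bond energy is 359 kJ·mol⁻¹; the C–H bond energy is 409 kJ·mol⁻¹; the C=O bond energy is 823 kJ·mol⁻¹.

Bonds broken (reactants):
  C–C: 2 × 359 = 718
  C–H: 8 × 409 = 3272
  C=C: 1 × 595 = 595
  O=O: 6 × 511 = 3066
  Σ(broken) = 7651 kJ
Bonds formed (products):
  C=O: 8 × 823 = 6584
  O–H: 8 × 478 = 3824
  Σ(formed) = 10408 kJ
ΔH = Σ(broken) − Σ(formed) = 7651 − 10408 = −2757 kJ

ΔH ≈ −2757 kJ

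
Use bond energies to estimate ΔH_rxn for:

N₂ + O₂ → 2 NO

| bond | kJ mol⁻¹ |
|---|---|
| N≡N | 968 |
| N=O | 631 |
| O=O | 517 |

Bonds broken (reactants):
  N≡N: 1 × 968 = 968
  O=O: 1 × 517 = 517
  Σ(broken) = 1485 kJ
Bonds formed (products):
  N=O: 2 × 631 = 1262
  Σ(formed) = 1262 kJ
ΔH = Σ(broken) − Σ(formed) = 1485 − 1262 = +223 kJ

ΔH ≈ +223 kJ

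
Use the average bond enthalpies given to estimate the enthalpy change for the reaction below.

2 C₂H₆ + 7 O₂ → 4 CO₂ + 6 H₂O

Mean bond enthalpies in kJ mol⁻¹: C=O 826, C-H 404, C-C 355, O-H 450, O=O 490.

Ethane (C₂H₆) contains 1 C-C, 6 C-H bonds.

ΔH ≈ −3020 kJ

Bonds broken (reactants):
  C-C: 2 × 355 = 710
  C-H: 12 × 404 = 4848
  O=O: 7 × 490 = 3430
  Σ(broken) = 8988 kJ
Bonds formed (products):
  C=O: 8 × 826 = 6608
  O-H: 12 × 450 = 5400
  Σ(formed) = 12008 kJ
ΔH = Σ(broken) − Σ(formed) = 8988 − 12008 = −3020 kJ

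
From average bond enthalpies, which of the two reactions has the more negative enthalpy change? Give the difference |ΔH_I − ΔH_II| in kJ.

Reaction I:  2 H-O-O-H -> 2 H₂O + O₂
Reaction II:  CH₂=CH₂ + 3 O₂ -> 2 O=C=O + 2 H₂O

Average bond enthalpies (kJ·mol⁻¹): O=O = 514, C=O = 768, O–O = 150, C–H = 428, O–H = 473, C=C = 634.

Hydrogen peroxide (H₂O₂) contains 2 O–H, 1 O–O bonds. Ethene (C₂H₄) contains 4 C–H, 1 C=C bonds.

Reaction II, by 862 kJ

Reaction I:
  Bonds broken (reactants):
    O–H: 4 × 473 = 1892
    O–O: 2 × 150 = 300
    Σ(broken) = 2192 kJ
  Bonds formed (products):
    O–H: 4 × 473 = 1892
    O=O: 1 × 514 = 514
    Σ(formed) = 2406 kJ
  ΔH_I = 2192 − 2406 = −214 kJ
Reaction II:
  Bonds broken (reactants):
    C–H: 4 × 428 = 1712
    C=C: 1 × 634 = 634
    O=O: 3 × 514 = 1542
    Σ(broken) = 3888 kJ
  Bonds formed (products):
    C=O: 4 × 768 = 3072
    O–H: 4 × 473 = 1892
    Σ(formed) = 4964 kJ
  ΔH_II = 3888 − 4964 = −1076 kJ
ΔH_I − ΔH_II = +862 kJ, so reaction II has the more negative ΔH; |ΔH_I − ΔH_II| = 862 kJ.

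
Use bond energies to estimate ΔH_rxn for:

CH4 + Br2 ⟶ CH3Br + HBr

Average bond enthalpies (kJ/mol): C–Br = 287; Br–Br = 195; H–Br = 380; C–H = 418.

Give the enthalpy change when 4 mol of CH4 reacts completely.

Bonds broken (reactants):
  Br–Br: 1 × 195 = 195
  C–H: 4 × 418 = 1672
  Σ(broken) = 1867 kJ
Bonds formed (products):
  C–Br: 1 × 287 = 287
  C–H: 3 × 418 = 1254
  H–Br: 1 × 380 = 380
  Σ(formed) = 1921 kJ
ΔH = Σ(broken) − Σ(formed) = 1867 − 1921 = −54 kJ
For 4× the reaction as written: 4 × (−54) = −216 kJ

ΔH = −216 kJ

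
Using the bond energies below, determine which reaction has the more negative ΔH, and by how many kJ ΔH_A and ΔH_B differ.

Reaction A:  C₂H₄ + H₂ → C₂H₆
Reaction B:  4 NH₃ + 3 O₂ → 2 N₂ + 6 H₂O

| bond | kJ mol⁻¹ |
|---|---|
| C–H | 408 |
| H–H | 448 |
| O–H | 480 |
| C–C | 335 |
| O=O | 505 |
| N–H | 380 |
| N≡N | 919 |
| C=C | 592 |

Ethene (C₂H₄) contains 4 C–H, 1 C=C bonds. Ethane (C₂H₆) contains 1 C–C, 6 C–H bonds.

Reaction A:
  Bonds broken (reactants):
    C–H: 4 × 408 = 1632
    C=C: 1 × 592 = 592
    H–H: 1 × 448 = 448
    Σ(broken) = 2672 kJ
  Bonds formed (products):
    C–C: 1 × 335 = 335
    C–H: 6 × 408 = 2448
    Σ(formed) = 2783 kJ
  ΔH_A = 2672 − 2783 = −111 kJ
Reaction B:
  Bonds broken (reactants):
    N–H: 12 × 380 = 4560
    O=O: 3 × 505 = 1515
    Σ(broken) = 6075 kJ
  Bonds formed (products):
    N≡N: 2 × 919 = 1838
    O–H: 12 × 480 = 5760
    Σ(formed) = 7598 kJ
  ΔH_B = 6075 − 7598 = −1523 kJ
ΔH_A − ΔH_B = +1412 kJ, so reaction B has the more negative ΔH; |ΔH_A − ΔH_B| = 1412 kJ.

Reaction B, by 1412 kJ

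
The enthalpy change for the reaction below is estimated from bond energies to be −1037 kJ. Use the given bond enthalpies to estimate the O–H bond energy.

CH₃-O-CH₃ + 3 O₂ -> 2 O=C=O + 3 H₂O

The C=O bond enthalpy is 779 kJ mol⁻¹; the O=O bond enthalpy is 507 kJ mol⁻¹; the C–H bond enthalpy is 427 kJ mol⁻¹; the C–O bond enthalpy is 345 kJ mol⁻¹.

D(O–H) ≈ 449 kJ/mol

Let D be the O–H bond energy.
Σ(broken) = 6×427 + 2×345 + 3×507 = 4773
Σ(formed) = 4×779 + 6×D = 3116 + 6D
ΔH = Σ(broken) − Σ(formed) = (4773) − (3116 + 6D) = +1657 − 6D
Setting this equal to −1037 kJ gives 6D = 2694, so D = 449 kJ/mol.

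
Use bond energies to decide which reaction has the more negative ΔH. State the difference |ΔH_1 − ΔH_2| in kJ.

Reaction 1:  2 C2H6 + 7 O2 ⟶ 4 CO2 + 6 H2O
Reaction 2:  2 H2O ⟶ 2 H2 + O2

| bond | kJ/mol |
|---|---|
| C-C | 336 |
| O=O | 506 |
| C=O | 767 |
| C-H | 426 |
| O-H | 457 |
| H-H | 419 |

Reaction 1, by 2778 kJ

Reaction 1:
  Bonds broken (reactants):
    C-C: 2 × 336 = 672
    C-H: 12 × 426 = 5112
    O=O: 7 × 506 = 3542
    Σ(broken) = 9326 kJ
  Bonds formed (products):
    C=O: 8 × 767 = 6136
    O-H: 12 × 457 = 5484
    Σ(formed) = 11620 kJ
  ΔH_1 = 9326 − 11620 = −2294 kJ
Reaction 2:
  Bonds broken (reactants):
    O-H: 4 × 457 = 1828
    Σ(broken) = 1828 kJ
  Bonds formed (products):
    H-H: 2 × 419 = 838
    O=O: 1 × 506 = 506
    Σ(formed) = 1344 kJ
  ΔH_2 = 1828 − 1344 = +484 kJ
ΔH_1 − ΔH_2 = −2778 kJ, so reaction 1 has the more negative ΔH; |ΔH_1 − ΔH_2| = 2778 kJ.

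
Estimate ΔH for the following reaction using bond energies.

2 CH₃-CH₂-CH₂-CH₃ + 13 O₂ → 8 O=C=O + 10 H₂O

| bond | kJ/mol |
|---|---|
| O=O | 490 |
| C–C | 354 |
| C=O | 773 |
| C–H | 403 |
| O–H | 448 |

ΔH ≈ −4774 kJ

Bonds broken (reactants):
  C–C: 6 × 354 = 2124
  C–H: 20 × 403 = 8060
  O=O: 13 × 490 = 6370
  Σ(broken) = 16554 kJ
Bonds formed (products):
  C=O: 16 × 773 = 12368
  O–H: 20 × 448 = 8960
  Σ(formed) = 21328 kJ
ΔH = Σ(broken) − Σ(formed) = 16554 − 21328 = −4774 kJ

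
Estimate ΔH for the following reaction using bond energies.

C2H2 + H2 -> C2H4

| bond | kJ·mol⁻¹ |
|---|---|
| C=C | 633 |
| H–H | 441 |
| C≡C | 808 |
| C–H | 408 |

ΔH ≈ −200 kJ

Bonds broken (reactants):
  C≡C: 1 × 808 = 808
  C–H: 2 × 408 = 816
  H–H: 1 × 441 = 441
  Σ(broken) = 2065 kJ
Bonds formed (products):
  C–H: 4 × 408 = 1632
  C=C: 1 × 633 = 633
  Σ(formed) = 2265 kJ
ΔH = Σ(broken) − Σ(formed) = 2065 − 2265 = −200 kJ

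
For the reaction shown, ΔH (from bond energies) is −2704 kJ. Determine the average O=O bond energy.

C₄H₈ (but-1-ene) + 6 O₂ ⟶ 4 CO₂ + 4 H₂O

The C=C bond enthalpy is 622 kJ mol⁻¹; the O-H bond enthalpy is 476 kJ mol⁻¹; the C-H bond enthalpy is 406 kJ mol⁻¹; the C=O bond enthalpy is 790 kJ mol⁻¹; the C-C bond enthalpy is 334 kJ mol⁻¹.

D(O=O) ≈ 481 kJ/mol

Let D be the O=O bond energy.
Σ(broken) = 2×334 + 8×406 + 1×622 + 6×D = 4538 + 6D
Σ(formed) = 8×790 + 8×476 = 10128
ΔH = Σ(broken) − Σ(formed) = (4538 + 6D) − (10128) = −5590 + 6D
Setting this equal to −2704 kJ gives 6D = 2886, so D = 481 kJ/mol.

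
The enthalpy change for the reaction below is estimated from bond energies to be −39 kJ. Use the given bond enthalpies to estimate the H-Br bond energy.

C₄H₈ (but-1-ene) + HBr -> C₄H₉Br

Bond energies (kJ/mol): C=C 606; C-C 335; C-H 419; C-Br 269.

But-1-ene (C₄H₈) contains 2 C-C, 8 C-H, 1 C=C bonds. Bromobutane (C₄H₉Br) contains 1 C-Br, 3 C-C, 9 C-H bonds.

D(H-Br) ≈ 378 kJ/mol

Let D be the H-Br bond energy.
Σ(broken) = 2×335 + 8×419 + 1×606 + 1×D = 4628 + D
Σ(formed) = 1×269 + 3×335 + 9×419 = 5045
ΔH = Σ(broken) − Σ(formed) = (4628 + D) − (5045) = −417 + D
Setting this equal to −39 kJ gives D = 378 kJ/mol.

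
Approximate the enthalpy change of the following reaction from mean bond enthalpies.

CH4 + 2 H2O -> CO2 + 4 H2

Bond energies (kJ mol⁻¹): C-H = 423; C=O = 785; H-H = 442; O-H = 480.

Bonds broken (reactants):
  C-H: 4 × 423 = 1692
  O-H: 4 × 480 = 1920
  Σ(broken) = 3612 kJ
Bonds formed (products):
  C=O: 2 × 785 = 1570
  H-H: 4 × 442 = 1768
  Σ(formed) = 3338 kJ
ΔH = Σ(broken) − Σ(formed) = 3612 − 3338 = +274 kJ

ΔH ≈ +274 kJ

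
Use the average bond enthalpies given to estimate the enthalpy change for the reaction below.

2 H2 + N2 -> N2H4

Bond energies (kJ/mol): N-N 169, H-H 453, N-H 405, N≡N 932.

Bonds broken (reactants):
  H-H: 2 × 453 = 906
  N≡N: 1 × 932 = 932
  Σ(broken) = 1838 kJ
Bonds formed (products):
  N-H: 4 × 405 = 1620
  N-N: 1 × 169 = 169
  Σ(formed) = 1789 kJ
ΔH = Σ(broken) − Σ(formed) = 1838 − 1789 = +49 kJ

ΔH ≈ +49 kJ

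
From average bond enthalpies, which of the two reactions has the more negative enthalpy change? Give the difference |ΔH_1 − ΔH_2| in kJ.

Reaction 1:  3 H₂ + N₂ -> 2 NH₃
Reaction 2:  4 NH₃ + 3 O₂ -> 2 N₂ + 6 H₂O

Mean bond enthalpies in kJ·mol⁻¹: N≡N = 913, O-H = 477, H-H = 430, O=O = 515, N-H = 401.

Reaction 1:
  Bonds broken (reactants):
    H-H: 3 × 430 = 1290
    N≡N: 1 × 913 = 913
    Σ(broken) = 2203 kJ
  Bonds formed (products):
    N-H: 6 × 401 = 2406
    Σ(formed) = 2406 kJ
  ΔH_1 = 2203 − 2406 = −203 kJ
Reaction 2:
  Bonds broken (reactants):
    N-H: 12 × 401 = 4812
    O=O: 3 × 515 = 1545
    Σ(broken) = 6357 kJ
  Bonds formed (products):
    N≡N: 2 × 913 = 1826
    O-H: 12 × 477 = 5724
    Σ(formed) = 7550 kJ
  ΔH_2 = 6357 − 7550 = −1193 kJ
ΔH_1 − ΔH_2 = +990 kJ, so reaction 2 has the more negative ΔH; |ΔH_1 − ΔH_2| = 990 kJ.

Reaction 2, by 990 kJ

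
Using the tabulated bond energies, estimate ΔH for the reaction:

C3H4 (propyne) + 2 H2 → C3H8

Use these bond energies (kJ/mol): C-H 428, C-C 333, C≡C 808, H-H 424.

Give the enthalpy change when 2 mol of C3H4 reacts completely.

ΔH = −778 kJ

Bonds broken (reactants):
  C≡C: 1 × 808 = 808
  C-C: 1 × 333 = 333
  C-H: 4 × 428 = 1712
  H-H: 2 × 424 = 848
  Σ(broken) = 3701 kJ
Bonds formed (products):
  C-C: 2 × 333 = 666
  C-H: 8 × 428 = 3424
  Σ(formed) = 4090 kJ
ΔH = Σ(broken) − Σ(formed) = 3701 − 4090 = −389 kJ
For 2× the reaction as written: 2 × (−389) = −778 kJ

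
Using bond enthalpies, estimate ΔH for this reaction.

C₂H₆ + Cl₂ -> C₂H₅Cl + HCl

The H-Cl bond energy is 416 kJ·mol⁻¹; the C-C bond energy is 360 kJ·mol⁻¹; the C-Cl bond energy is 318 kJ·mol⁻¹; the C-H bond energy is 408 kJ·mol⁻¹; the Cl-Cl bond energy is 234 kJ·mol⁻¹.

Bonds broken (reactants):
  C-C: 1 × 360 = 360
  C-H: 6 × 408 = 2448
  Cl-Cl: 1 × 234 = 234
  Σ(broken) = 3042 kJ
Bonds formed (products):
  C-C: 1 × 360 = 360
  C-Cl: 1 × 318 = 318
  C-H: 5 × 408 = 2040
  H-Cl: 1 × 416 = 416
  Σ(formed) = 3134 kJ
ΔH = Σ(broken) − Σ(formed) = 3042 − 3134 = −92 kJ

ΔH ≈ −92 kJ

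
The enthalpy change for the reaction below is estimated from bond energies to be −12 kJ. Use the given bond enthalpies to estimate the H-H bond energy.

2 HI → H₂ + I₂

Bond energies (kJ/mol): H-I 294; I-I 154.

D(H-H) ≈ 446 kJ/mol

Let D be the H-H bond energy.
Σ(broken) = 2×294 = 588
Σ(formed) = 1×D + 1×154 = 154 + D
ΔH = Σ(broken) − Σ(formed) = (588) − (154 + D) = +434 − D
Setting this equal to −12 kJ gives D = 446 kJ/mol.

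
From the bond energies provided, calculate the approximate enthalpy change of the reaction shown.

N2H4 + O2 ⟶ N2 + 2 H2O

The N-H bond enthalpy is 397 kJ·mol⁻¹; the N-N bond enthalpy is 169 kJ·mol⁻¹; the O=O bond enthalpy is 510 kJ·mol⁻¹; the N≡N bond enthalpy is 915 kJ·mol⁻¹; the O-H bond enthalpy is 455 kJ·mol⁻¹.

Bonds broken (reactants):
  N-H: 4 × 397 = 1588
  N-N: 1 × 169 = 169
  O=O: 1 × 510 = 510
  Σ(broken) = 2267 kJ
Bonds formed (products):
  N≡N: 1 × 915 = 915
  O-H: 4 × 455 = 1820
  Σ(formed) = 2735 kJ
ΔH = Σ(broken) − Σ(formed) = 2267 − 2735 = −468 kJ

ΔH ≈ −468 kJ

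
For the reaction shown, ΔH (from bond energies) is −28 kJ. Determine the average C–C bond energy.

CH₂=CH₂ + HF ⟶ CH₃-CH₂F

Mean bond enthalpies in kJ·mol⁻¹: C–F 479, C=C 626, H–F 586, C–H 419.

Let D be the C–C bond energy.
Σ(broken) = 4×419 + 1×626 + 1×586 = 2888
Σ(formed) = 1×D + 1×479 + 5×419 = 2574 + D
ΔH = Σ(broken) − Σ(formed) = (2888) − (2574 + D) = +314 − D
Setting this equal to −28 kJ gives D = 342 kJ/mol.

D(C–C) ≈ 342 kJ/mol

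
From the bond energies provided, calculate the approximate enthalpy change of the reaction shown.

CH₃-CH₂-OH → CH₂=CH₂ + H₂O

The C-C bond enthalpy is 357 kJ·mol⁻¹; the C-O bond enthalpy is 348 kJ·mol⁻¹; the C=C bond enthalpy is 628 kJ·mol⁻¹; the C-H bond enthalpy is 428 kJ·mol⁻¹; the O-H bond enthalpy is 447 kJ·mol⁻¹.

ΔH ≈ +58 kJ

Bonds broken (reactants):
  C-C: 1 × 357 = 357
  C-H: 5 × 428 = 2140
  C-O: 1 × 348 = 348
  O-H: 1 × 447 = 447
  Σ(broken) = 3292 kJ
Bonds formed (products):
  C-H: 4 × 428 = 1712
  C=C: 1 × 628 = 628
  O-H: 2 × 447 = 894
  Σ(formed) = 3234 kJ
ΔH = Σ(broken) − Σ(formed) = 3292 − 3234 = +58 kJ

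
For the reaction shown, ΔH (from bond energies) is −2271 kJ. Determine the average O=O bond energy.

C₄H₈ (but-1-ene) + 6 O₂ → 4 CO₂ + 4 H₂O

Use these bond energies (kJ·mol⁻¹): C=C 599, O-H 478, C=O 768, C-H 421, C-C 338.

Let D be the O=O bond energy.
Σ(broken) = 2×338 + 8×421 + 1×599 + 6×D = 4643 + 6D
Σ(formed) = 8×768 + 8×478 = 9968
ΔH = Σ(broken) − Σ(formed) = (4643 + 6D) − (9968) = −5325 + 6D
Setting this equal to −2271 kJ gives 6D = 3054, so D = 509 kJ/mol.

D(O=O) ≈ 509 kJ/mol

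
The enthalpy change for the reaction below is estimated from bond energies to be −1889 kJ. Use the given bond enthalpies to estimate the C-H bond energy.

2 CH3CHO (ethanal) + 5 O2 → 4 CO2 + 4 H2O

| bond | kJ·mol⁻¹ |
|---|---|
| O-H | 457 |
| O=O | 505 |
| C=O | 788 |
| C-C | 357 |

D(C-H) ≈ 407 kJ/mol

Let D be the C-H bond energy.
Σ(broken) = 2×357 + 8×D + 2×788 + 5×505 = 4815 + 8D
Σ(formed) = 8×788 + 8×457 = 9960
ΔH = Σ(broken) − Σ(formed) = (4815 + 8D) − (9960) = −5145 + 8D
Setting this equal to −1889 kJ gives 8D = 3256, so D = 407 kJ/mol.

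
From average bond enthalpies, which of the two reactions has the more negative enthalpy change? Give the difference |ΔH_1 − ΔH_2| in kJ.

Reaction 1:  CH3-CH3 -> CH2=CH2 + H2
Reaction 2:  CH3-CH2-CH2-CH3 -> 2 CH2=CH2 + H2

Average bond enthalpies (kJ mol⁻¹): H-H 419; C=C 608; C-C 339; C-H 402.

Reaction 1:
  Bonds broken (reactants):
    C-C: 1 × 339 = 339
    C-H: 6 × 402 = 2412
    Σ(broken) = 2751 kJ
  Bonds formed (products):
    C-H: 4 × 402 = 1608
    C=C: 1 × 608 = 608
    H-H: 1 × 419 = 419
    Σ(formed) = 2635 kJ
  ΔH_1 = 2751 − 2635 = +116 kJ
Reaction 2:
  Bonds broken (reactants):
    C-C: 3 × 339 = 1017
    C-H: 10 × 402 = 4020
    Σ(broken) = 5037 kJ
  Bonds formed (products):
    C-H: 8 × 402 = 3216
    C=C: 2 × 608 = 1216
    H-H: 1 × 419 = 419
    Σ(formed) = 4851 kJ
  ΔH_2 = 5037 − 4851 = +186 kJ
ΔH_1 − ΔH_2 = −70 kJ, so reaction 1 has the more negative ΔH; |ΔH_1 − ΔH_2| = 70 kJ.

Reaction 1, by 70 kJ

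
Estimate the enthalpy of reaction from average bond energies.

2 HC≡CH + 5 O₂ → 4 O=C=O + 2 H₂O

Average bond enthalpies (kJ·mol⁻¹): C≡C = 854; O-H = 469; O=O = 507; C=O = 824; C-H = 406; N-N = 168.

ΔH ≈ −2601 kJ

Bonds broken (reactants):
  C≡C: 2 × 854 = 1708
  C-H: 4 × 406 = 1624
  O=O: 5 × 507 = 2535
  Σ(broken) = 5867 kJ
Bonds formed (products):
  C=O: 8 × 824 = 6592
  O-H: 4 × 469 = 1876
  Σ(formed) = 8468 kJ
ΔH = Σ(broken) − Σ(formed) = 5867 − 8468 = −2601 kJ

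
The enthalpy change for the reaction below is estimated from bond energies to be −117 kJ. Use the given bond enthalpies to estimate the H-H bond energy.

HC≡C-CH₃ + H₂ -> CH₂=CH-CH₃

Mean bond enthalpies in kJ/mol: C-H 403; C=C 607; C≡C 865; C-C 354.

D(H-H) ≈ 431 kJ/mol

Let D be the H-H bond energy.
Σ(broken) = 1×865 + 1×354 + 4×403 + 1×D = 2831 + D
Σ(formed) = 1×354 + 6×403 + 1×607 = 3379
ΔH = Σ(broken) − Σ(formed) = (2831 + D) − (3379) = −548 + D
Setting this equal to −117 kJ gives D = 431 kJ/mol.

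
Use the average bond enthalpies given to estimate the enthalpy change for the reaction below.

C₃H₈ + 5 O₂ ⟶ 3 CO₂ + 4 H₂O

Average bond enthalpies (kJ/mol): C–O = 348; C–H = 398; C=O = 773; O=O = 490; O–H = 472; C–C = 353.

Bonds broken (reactants):
  C–C: 2 × 353 = 706
  C–H: 8 × 398 = 3184
  O=O: 5 × 490 = 2450
  Σ(broken) = 6340 kJ
Bonds formed (products):
  C=O: 6 × 773 = 4638
  O–H: 8 × 472 = 3776
  Σ(formed) = 8414 kJ
ΔH = Σ(broken) − Σ(formed) = 6340 − 8414 = −2074 kJ

ΔH ≈ −2074 kJ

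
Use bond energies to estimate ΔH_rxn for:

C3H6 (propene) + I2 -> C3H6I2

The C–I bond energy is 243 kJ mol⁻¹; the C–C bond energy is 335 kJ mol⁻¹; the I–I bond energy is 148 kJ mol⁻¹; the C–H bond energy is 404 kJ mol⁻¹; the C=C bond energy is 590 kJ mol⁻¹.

ΔH ≈ −83 kJ

Bonds broken (reactants):
  C–C: 1 × 335 = 335
  C–H: 6 × 404 = 2424
  C=C: 1 × 590 = 590
  I–I: 1 × 148 = 148
  Σ(broken) = 3497 kJ
Bonds formed (products):
  C–C: 2 × 335 = 670
  C–H: 6 × 404 = 2424
  C–I: 2 × 243 = 486
  Σ(formed) = 3580 kJ
ΔH = Σ(broken) − Σ(formed) = 3497 − 3580 = −83 kJ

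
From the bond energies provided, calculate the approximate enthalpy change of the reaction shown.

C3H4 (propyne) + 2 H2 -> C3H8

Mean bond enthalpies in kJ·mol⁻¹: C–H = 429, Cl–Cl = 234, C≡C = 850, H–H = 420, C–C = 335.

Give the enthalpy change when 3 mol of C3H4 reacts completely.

ΔH = −1083 kJ

Bonds broken (reactants):
  C≡C: 1 × 850 = 850
  C–C: 1 × 335 = 335
  C–H: 4 × 429 = 1716
  H–H: 2 × 420 = 840
  Σ(broken) = 3741 kJ
Bonds formed (products):
  C–C: 2 × 335 = 670
  C–H: 8 × 429 = 3432
  Σ(formed) = 4102 kJ
ΔH = Σ(broken) − Σ(formed) = 3741 − 4102 = −361 kJ
For 3× the reaction as written: 3 × (−361) = −1083 kJ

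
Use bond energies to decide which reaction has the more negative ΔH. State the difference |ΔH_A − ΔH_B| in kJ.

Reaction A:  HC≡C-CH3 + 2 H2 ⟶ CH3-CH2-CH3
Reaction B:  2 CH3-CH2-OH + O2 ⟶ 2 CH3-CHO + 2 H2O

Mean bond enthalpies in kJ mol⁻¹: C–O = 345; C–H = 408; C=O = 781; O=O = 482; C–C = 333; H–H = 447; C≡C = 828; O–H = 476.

Reaction A:
  Bonds broken (reactants):
    C≡C: 1 × 828 = 828
    C–C: 1 × 333 = 333
    C–H: 4 × 408 = 1632
    H–H: 2 × 447 = 894
    Σ(broken) = 3687 kJ
  Bonds formed (products):
    C–C: 2 × 333 = 666
    C–H: 8 × 408 = 3264
    Σ(formed) = 3930 kJ
  ΔH_A = 3687 − 3930 = −243 kJ
Reaction B:
  Bonds broken (reactants):
    C–C: 2 × 333 = 666
    C–H: 10 × 408 = 4080
    C–O: 2 × 345 = 690
    O–H: 2 × 476 = 952
    O=O: 1 × 482 = 482
    Σ(broken) = 6870 kJ
  Bonds formed (products):
    C–C: 2 × 333 = 666
    C–H: 8 × 408 = 3264
    C=O: 2 × 781 = 1562
    O–H: 4 × 476 = 1904
    Σ(formed) = 7396 kJ
  ΔH_B = 6870 − 7396 = −526 kJ
ΔH_A − ΔH_B = +283 kJ, so reaction B has the more negative ΔH; |ΔH_A − ΔH_B| = 283 kJ.

Reaction B, by 283 kJ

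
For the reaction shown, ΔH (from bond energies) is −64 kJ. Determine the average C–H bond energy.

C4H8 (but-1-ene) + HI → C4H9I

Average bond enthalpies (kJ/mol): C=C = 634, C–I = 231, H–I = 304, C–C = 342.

D(C–H) ≈ 429 kJ/mol

Let D be the C–H bond energy.
Σ(broken) = 2×342 + 8×D + 1×634 + 1×304 = 1622 + 8D
Σ(formed) = 3×342 + 9×D + 1×231 = 1257 + 9D
ΔH = Σ(broken) − Σ(formed) = (1622 + 8D) − (1257 + 9D) = +365 − D
Setting this equal to −64 kJ gives D = 429 kJ/mol.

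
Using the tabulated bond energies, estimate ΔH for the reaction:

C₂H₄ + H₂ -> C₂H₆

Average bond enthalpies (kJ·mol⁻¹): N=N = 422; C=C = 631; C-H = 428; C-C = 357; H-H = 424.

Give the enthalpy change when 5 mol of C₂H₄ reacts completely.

Bonds broken (reactants):
  C-H: 4 × 428 = 1712
  C=C: 1 × 631 = 631
  H-H: 1 × 424 = 424
  Σ(broken) = 2767 kJ
Bonds formed (products):
  C-C: 1 × 357 = 357
  C-H: 6 × 428 = 2568
  Σ(formed) = 2925 kJ
ΔH = Σ(broken) − Σ(formed) = 2767 − 2925 = −158 kJ
For 5× the reaction as written: 5 × (−158) = −790 kJ

ΔH = −790 kJ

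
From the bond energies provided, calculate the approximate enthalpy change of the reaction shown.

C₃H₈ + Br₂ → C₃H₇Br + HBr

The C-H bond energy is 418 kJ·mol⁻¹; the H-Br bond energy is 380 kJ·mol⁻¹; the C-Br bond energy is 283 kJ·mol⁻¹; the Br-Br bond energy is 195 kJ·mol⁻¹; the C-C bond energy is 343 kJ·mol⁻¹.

Bonds broken (reactants):
  Br-Br: 1 × 195 = 195
  C-C: 2 × 343 = 686
  C-H: 8 × 418 = 3344
  Σ(broken) = 4225 kJ
Bonds formed (products):
  C-Br: 1 × 283 = 283
  C-C: 2 × 343 = 686
  C-H: 7 × 418 = 2926
  H-Br: 1 × 380 = 380
  Σ(formed) = 4275 kJ
ΔH = Σ(broken) − Σ(formed) = 4225 − 4275 = −50 kJ

ΔH ≈ −50 kJ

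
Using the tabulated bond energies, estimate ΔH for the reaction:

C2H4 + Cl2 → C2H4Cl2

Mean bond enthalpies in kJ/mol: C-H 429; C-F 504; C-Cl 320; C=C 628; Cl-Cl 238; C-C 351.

ΔH ≈ −125 kJ

Bonds broken (reactants):
  C-H: 4 × 429 = 1716
  C=C: 1 × 628 = 628
  Cl-Cl: 1 × 238 = 238
  Σ(broken) = 2582 kJ
Bonds formed (products):
  C-C: 1 × 351 = 351
  C-Cl: 2 × 320 = 640
  C-H: 4 × 429 = 1716
  Σ(formed) = 2707 kJ
ΔH = Σ(broken) − Σ(formed) = 2582 − 2707 = −125 kJ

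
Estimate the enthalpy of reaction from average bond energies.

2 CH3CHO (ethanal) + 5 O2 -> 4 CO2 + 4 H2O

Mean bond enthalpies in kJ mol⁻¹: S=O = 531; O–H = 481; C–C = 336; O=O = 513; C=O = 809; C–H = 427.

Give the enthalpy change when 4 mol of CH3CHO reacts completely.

ΔH = −4098 kJ

Bonds broken (reactants):
  C–C: 2 × 336 = 672
  C–H: 8 × 427 = 3416
  C=O: 2 × 809 = 1618
  O=O: 5 × 513 = 2565
  Σ(broken) = 8271 kJ
Bonds formed (products):
  C=O: 8 × 809 = 6472
  O–H: 8 × 481 = 3848
  Σ(formed) = 10320 kJ
ΔH = Σ(broken) − Σ(formed) = 8271 − 10320 = −2049 kJ
For 2× the reaction as written: 2 × (−2049) = −4098 kJ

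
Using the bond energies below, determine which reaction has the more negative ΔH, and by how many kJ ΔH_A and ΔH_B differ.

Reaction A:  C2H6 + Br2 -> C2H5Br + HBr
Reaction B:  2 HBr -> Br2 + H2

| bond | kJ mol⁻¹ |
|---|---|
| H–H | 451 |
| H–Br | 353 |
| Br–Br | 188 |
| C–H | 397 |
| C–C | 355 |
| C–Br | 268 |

Reaction A, by 103 kJ

Reaction A:
  Bonds broken (reactants):
    Br–Br: 1 × 188 = 188
    C–C: 1 × 355 = 355
    C–H: 6 × 397 = 2382
    Σ(broken) = 2925 kJ
  Bonds formed (products):
    C–Br: 1 × 268 = 268
    C–C: 1 × 355 = 355
    C–H: 5 × 397 = 1985
    H–Br: 1 × 353 = 353
    Σ(formed) = 2961 kJ
  ΔH_A = 2925 − 2961 = −36 kJ
Reaction B:
  Bonds broken (reactants):
    H–Br: 2 × 353 = 706
    Σ(broken) = 706 kJ
  Bonds formed (products):
    Br–Br: 1 × 188 = 188
    H–H: 1 × 451 = 451
    Σ(formed) = 639 kJ
  ΔH_B = 706 − 639 = +67 kJ
ΔH_A − ΔH_B = −103 kJ, so reaction A has the more negative ΔH; |ΔH_A − ΔH_B| = 103 kJ.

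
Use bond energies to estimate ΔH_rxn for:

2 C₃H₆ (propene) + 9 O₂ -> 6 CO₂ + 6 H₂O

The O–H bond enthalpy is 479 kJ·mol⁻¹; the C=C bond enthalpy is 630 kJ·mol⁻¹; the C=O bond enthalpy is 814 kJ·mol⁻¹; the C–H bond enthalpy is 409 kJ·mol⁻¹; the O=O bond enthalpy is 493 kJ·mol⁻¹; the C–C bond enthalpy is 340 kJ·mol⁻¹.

Bonds broken (reactants):
  C–C: 2 × 340 = 680
  C–H: 12 × 409 = 4908
  C=C: 2 × 630 = 1260
  O=O: 9 × 493 = 4437
  Σ(broken) = 11285 kJ
Bonds formed (products):
  C=O: 12 × 814 = 9768
  O–H: 12 × 479 = 5748
  Σ(formed) = 15516 kJ
ΔH = Σ(broken) − Σ(formed) = 11285 − 15516 = −4231 kJ

ΔH ≈ −4231 kJ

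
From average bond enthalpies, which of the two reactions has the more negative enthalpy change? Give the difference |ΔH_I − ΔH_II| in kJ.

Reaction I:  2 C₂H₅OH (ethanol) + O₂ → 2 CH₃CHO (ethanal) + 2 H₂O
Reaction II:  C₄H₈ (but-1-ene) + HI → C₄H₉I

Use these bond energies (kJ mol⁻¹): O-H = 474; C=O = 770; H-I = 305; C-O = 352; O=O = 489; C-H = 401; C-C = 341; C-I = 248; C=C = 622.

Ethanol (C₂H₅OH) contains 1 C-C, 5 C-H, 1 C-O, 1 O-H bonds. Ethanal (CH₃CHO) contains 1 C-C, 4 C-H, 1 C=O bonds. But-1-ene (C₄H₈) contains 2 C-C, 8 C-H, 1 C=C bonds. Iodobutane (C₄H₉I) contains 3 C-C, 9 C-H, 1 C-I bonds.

Reaction I:
  Bonds broken (reactants):
    C-C: 2 × 341 = 682
    C-H: 10 × 401 = 4010
    C-O: 2 × 352 = 704
    O-H: 2 × 474 = 948
    O=O: 1 × 489 = 489
    Σ(broken) = 6833 kJ
  Bonds formed (products):
    C-C: 2 × 341 = 682
    C-H: 8 × 401 = 3208
    C=O: 2 × 770 = 1540
    O-H: 4 × 474 = 1896
    Σ(formed) = 7326 kJ
  ΔH_I = 6833 − 7326 = −493 kJ
Reaction II:
  Bonds broken (reactants):
    C-C: 2 × 341 = 682
    C-H: 8 × 401 = 3208
    C=C: 1 × 622 = 622
    H-I: 1 × 305 = 305
    Σ(broken) = 4817 kJ
  Bonds formed (products):
    C-C: 3 × 341 = 1023
    C-H: 9 × 401 = 3609
    C-I: 1 × 248 = 248
    Σ(formed) = 4880 kJ
  ΔH_II = 4817 − 4880 = −63 kJ
ΔH_I − ΔH_II = −430 kJ, so reaction I has the more negative ΔH; |ΔH_I − ΔH_II| = 430 kJ.

Reaction I, by 430 kJ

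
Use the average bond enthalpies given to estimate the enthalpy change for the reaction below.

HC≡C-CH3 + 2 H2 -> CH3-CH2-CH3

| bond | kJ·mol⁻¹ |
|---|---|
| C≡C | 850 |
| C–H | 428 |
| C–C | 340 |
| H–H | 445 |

ΔH ≈ −312 kJ

Bonds broken (reactants):
  C≡C: 1 × 850 = 850
  C–C: 1 × 340 = 340
  C–H: 4 × 428 = 1712
  H–H: 2 × 445 = 890
  Σ(broken) = 3792 kJ
Bonds formed (products):
  C–C: 2 × 340 = 680
  C–H: 8 × 428 = 3424
  Σ(formed) = 4104 kJ
ΔH = Σ(broken) − Σ(formed) = 3792 − 4104 = −312 kJ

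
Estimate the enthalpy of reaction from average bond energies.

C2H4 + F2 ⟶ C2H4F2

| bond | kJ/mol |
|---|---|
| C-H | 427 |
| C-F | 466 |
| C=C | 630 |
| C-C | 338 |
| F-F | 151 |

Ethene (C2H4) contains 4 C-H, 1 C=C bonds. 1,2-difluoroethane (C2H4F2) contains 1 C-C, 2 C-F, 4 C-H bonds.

Bonds broken (reactants):
  C-H: 4 × 427 = 1708
  C=C: 1 × 630 = 630
  F-F: 1 × 151 = 151
  Σ(broken) = 2489 kJ
Bonds formed (products):
  C-C: 1 × 338 = 338
  C-F: 2 × 466 = 932
  C-H: 4 × 427 = 1708
  Σ(formed) = 2978 kJ
ΔH = Σ(broken) − Σ(formed) = 2489 − 2978 = −489 kJ

ΔH ≈ −489 kJ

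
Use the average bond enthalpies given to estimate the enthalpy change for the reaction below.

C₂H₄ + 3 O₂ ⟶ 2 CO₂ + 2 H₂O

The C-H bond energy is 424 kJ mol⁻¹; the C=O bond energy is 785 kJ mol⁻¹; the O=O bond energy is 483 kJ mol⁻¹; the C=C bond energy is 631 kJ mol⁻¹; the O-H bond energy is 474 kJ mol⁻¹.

Bonds broken (reactants):
  C-H: 4 × 424 = 1696
  C=C: 1 × 631 = 631
  O=O: 3 × 483 = 1449
  Σ(broken) = 3776 kJ
Bonds formed (products):
  C=O: 4 × 785 = 3140
  O-H: 4 × 474 = 1896
  Σ(formed) = 5036 kJ
ΔH = Σ(broken) − Σ(formed) = 3776 − 5036 = −1260 kJ

ΔH ≈ −1260 kJ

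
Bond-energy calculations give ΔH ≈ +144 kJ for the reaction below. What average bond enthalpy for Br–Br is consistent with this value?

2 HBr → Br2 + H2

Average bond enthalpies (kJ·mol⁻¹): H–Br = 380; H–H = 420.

Let D be the Br–Br bond energy.
Σ(broken) = 2×380 = 760
Σ(formed) = 1×D + 1×420 = 420 + D
ΔH = Σ(broken) − Σ(formed) = (760) − (420 + D) = +340 − D
Setting this equal to +144 kJ gives D = 196 kJ/mol.

D(Br–Br) ≈ 196 kJ/mol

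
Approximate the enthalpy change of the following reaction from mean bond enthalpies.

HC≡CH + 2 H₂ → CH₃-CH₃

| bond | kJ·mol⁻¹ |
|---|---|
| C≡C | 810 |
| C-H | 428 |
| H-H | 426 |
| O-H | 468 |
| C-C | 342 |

Bonds broken (reactants):
  C≡C: 1 × 810 = 810
  C-H: 2 × 428 = 856
  H-H: 2 × 426 = 852
  Σ(broken) = 2518 kJ
Bonds formed (products):
  C-C: 1 × 342 = 342
  C-H: 6 × 428 = 2568
  Σ(formed) = 2910 kJ
ΔH = Σ(broken) − Σ(formed) = 2518 − 2910 = −392 kJ

ΔH ≈ −392 kJ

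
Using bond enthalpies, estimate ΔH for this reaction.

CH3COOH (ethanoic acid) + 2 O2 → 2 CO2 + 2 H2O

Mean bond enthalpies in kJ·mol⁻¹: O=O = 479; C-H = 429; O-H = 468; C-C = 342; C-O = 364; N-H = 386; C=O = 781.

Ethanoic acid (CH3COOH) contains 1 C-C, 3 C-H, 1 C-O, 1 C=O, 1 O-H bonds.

ΔH ≈ −796 kJ

Bonds broken (reactants):
  C-C: 1 × 342 = 342
  C-H: 3 × 429 = 1287
  C-O: 1 × 364 = 364
  C=O: 1 × 781 = 781
  O-H: 1 × 468 = 468
  O=O: 2 × 479 = 958
  Σ(broken) = 4200 kJ
Bonds formed (products):
  C=O: 4 × 781 = 3124
  O-H: 4 × 468 = 1872
  Σ(formed) = 4996 kJ
ΔH = Σ(broken) − Σ(formed) = 4200 − 4996 = −796 kJ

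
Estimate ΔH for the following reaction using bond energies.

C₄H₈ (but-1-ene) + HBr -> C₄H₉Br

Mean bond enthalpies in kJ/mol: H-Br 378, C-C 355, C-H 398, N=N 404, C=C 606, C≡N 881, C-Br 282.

ΔH ≈ −51 kJ

Bonds broken (reactants):
  C-C: 2 × 355 = 710
  C-H: 8 × 398 = 3184
  C=C: 1 × 606 = 606
  H-Br: 1 × 378 = 378
  Σ(broken) = 4878 kJ
Bonds formed (products):
  C-Br: 1 × 282 = 282
  C-C: 3 × 355 = 1065
  C-H: 9 × 398 = 3582
  Σ(formed) = 4929 kJ
ΔH = Σ(broken) − Σ(formed) = 4878 − 4929 = −51 kJ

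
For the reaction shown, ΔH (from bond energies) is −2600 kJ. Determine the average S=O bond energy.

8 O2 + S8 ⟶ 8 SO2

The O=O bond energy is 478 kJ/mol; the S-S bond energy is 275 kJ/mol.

D(S=O) ≈ 539 kJ/mol

Let D be the S=O bond energy.
Σ(broken) = 8×478 + 8×275 = 6024
Σ(formed) = 16×D = 16D
ΔH = Σ(broken) − Σ(formed) = (6024) − (16D) = +6024 − 16D
Setting this equal to −2600 kJ gives 16D = 8624, so D = 539 kJ/mol.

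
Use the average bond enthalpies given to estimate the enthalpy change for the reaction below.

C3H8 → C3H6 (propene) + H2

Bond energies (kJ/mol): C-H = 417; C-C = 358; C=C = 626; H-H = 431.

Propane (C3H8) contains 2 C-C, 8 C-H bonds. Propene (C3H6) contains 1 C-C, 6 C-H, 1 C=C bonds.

ΔH ≈ +135 kJ

Bonds broken (reactants):
  C-C: 2 × 358 = 716
  C-H: 8 × 417 = 3336
  Σ(broken) = 4052 kJ
Bonds formed (products):
  C-C: 1 × 358 = 358
  C-H: 6 × 417 = 2502
  C=C: 1 × 626 = 626
  H-H: 1 × 431 = 431
  Σ(formed) = 3917 kJ
ΔH = Σ(broken) − Σ(formed) = 4052 − 3917 = +135 kJ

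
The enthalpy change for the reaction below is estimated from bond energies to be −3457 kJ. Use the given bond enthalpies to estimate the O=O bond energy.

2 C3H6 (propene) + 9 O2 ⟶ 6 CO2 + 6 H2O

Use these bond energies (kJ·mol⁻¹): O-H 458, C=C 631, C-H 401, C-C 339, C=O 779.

Let D be the O=O bond energy.
Σ(broken) = 2×339 + 12×401 + 2×631 + 9×D = 6752 + 9D
Σ(formed) = 12×779 + 12×458 = 14844
ΔH = Σ(broken) − Σ(formed) = (6752 + 9D) − (14844) = −8092 + 9D
Setting this equal to −3457 kJ gives 9D = 4635, so D = 515 kJ/mol.

D(O=O) ≈ 515 kJ/mol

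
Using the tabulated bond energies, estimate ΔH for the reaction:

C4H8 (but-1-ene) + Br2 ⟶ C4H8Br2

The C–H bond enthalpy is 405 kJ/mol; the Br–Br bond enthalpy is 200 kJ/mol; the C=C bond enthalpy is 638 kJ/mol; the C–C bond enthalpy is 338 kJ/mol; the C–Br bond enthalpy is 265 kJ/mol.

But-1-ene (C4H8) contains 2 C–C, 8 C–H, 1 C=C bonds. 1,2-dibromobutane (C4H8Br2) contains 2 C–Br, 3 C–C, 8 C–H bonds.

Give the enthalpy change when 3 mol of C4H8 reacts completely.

Bonds broken (reactants):
  Br–Br: 1 × 200 = 200
  C–C: 2 × 338 = 676
  C–H: 8 × 405 = 3240
  C=C: 1 × 638 = 638
  Σ(broken) = 4754 kJ
Bonds formed (products):
  C–Br: 2 × 265 = 530
  C–C: 3 × 338 = 1014
  C–H: 8 × 405 = 3240
  Σ(formed) = 4784 kJ
ΔH = Σ(broken) − Σ(formed) = 4754 − 4784 = −30 kJ
For 3× the reaction as written: 3 × (−30) = −90 kJ

ΔH = −90 kJ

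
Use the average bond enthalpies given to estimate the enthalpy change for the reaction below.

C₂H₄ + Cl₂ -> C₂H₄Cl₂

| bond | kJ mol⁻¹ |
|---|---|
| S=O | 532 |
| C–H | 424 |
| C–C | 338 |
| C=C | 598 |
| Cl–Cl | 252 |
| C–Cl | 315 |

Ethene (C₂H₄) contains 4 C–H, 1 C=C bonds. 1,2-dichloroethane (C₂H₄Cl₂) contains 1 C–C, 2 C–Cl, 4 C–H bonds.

ΔH ≈ −118 kJ

Bonds broken (reactants):
  C–H: 4 × 424 = 1696
  C=C: 1 × 598 = 598
  Cl–Cl: 1 × 252 = 252
  Σ(broken) = 2546 kJ
Bonds formed (products):
  C–C: 1 × 338 = 338
  C–Cl: 2 × 315 = 630
  C–H: 4 × 424 = 1696
  Σ(formed) = 2664 kJ
ΔH = Σ(broken) − Σ(formed) = 2546 − 2664 = −118 kJ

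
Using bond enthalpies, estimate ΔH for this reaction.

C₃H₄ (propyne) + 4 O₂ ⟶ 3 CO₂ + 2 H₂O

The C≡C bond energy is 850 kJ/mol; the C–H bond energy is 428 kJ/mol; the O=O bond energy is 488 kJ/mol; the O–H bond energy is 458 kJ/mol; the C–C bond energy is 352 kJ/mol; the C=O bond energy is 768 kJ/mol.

ΔH ≈ −1574 kJ

Bonds broken (reactants):
  C≡C: 1 × 850 = 850
  C–C: 1 × 352 = 352
  C–H: 4 × 428 = 1712
  O=O: 4 × 488 = 1952
  Σ(broken) = 4866 kJ
Bonds formed (products):
  C=O: 6 × 768 = 4608
  O–H: 4 × 458 = 1832
  Σ(formed) = 6440 kJ
ΔH = Σ(broken) − Σ(formed) = 4866 − 6440 = −1574 kJ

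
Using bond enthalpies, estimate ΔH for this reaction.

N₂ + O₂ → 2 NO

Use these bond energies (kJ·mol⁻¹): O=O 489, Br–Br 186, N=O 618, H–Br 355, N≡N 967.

Bonds broken (reactants):
  N≡N: 1 × 967 = 967
  O=O: 1 × 489 = 489
  Σ(broken) = 1456 kJ
Bonds formed (products):
  N=O: 2 × 618 = 1236
  Σ(formed) = 1236 kJ
ΔH = Σ(broken) − Σ(formed) = 1456 − 1236 = +220 kJ

ΔH ≈ +220 kJ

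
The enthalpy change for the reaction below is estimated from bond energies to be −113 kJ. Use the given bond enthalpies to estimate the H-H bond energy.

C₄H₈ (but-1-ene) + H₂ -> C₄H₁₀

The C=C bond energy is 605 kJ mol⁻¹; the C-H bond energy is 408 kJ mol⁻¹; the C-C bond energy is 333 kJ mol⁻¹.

D(H-H) ≈ 431 kJ/mol

Let D be the H-H bond energy.
Σ(broken) = 2×333 + 8×408 + 1×605 + 1×D = 4535 + D
Σ(formed) = 3×333 + 10×408 = 5079
ΔH = Σ(broken) − Σ(formed) = (4535 + D) − (5079) = −544 + D
Setting this equal to −113 kJ gives D = 431 kJ/mol.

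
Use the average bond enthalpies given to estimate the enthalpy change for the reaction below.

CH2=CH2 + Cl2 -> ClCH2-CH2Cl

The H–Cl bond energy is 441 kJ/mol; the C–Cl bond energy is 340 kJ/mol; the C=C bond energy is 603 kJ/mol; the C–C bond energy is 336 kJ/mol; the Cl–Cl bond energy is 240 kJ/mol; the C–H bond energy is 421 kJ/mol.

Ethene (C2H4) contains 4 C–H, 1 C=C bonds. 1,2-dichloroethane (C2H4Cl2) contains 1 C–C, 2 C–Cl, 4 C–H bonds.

ΔH ≈ −173 kJ

Bonds broken (reactants):
  C–H: 4 × 421 = 1684
  C=C: 1 × 603 = 603
  Cl–Cl: 1 × 240 = 240
  Σ(broken) = 2527 kJ
Bonds formed (products):
  C–C: 1 × 336 = 336
  C–Cl: 2 × 340 = 680
  C–H: 4 × 421 = 1684
  Σ(formed) = 2700 kJ
ΔH = Σ(broken) − Σ(formed) = 2527 − 2700 = −173 kJ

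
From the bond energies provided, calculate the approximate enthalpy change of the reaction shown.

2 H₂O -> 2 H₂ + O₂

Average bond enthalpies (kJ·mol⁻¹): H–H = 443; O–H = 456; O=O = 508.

ΔH ≈ +430 kJ

Bonds broken (reactants):
  O–H: 4 × 456 = 1824
  Σ(broken) = 1824 kJ
Bonds formed (products):
  H–H: 2 × 443 = 886
  O=O: 1 × 508 = 508
  Σ(formed) = 1394 kJ
ΔH = Σ(broken) − Σ(formed) = 1824 − 1394 = +430 kJ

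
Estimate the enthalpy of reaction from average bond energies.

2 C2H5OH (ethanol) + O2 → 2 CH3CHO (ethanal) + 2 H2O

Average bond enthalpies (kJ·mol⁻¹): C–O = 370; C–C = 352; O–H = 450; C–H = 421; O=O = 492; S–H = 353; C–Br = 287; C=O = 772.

ΔH ≈ −370 kJ

Bonds broken (reactants):
  C–C: 2 × 352 = 704
  C–H: 10 × 421 = 4210
  C–O: 2 × 370 = 740
  O–H: 2 × 450 = 900
  O=O: 1 × 492 = 492
  Σ(broken) = 7046 kJ
Bonds formed (products):
  C–C: 2 × 352 = 704
  C–H: 8 × 421 = 3368
  C=O: 2 × 772 = 1544
  O–H: 4 × 450 = 1800
  Σ(formed) = 7416 kJ
ΔH = Σ(broken) − Σ(formed) = 7046 − 7416 = −370 kJ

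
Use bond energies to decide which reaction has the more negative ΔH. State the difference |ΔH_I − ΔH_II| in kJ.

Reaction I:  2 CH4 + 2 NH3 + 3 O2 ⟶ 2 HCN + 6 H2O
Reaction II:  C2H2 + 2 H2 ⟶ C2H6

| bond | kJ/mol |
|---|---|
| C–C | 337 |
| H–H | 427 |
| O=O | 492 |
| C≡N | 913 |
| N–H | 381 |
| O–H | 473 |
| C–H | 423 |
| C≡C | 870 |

Reaction I, by 897 kJ

Reaction I:
  Bonds broken (reactants):
    C–H: 8 × 423 = 3384
    N–H: 6 × 381 = 2286
    O=O: 3 × 492 = 1476
    Σ(broken) = 7146 kJ
  Bonds formed (products):
    C≡N: 2 × 913 = 1826
    C–H: 2 × 423 = 846
    O–H: 12 × 473 = 5676
    Σ(formed) = 8348 kJ
  ΔH_I = 7146 − 8348 = −1202 kJ
Reaction II:
  Bonds broken (reactants):
    C≡C: 1 × 870 = 870
    C–H: 2 × 423 = 846
    H–H: 2 × 427 = 854
    Σ(broken) = 2570 kJ
  Bonds formed (products):
    C–C: 1 × 337 = 337
    C–H: 6 × 423 = 2538
    Σ(formed) = 2875 kJ
  ΔH_II = 2570 − 2875 = −305 kJ
ΔH_I − ΔH_II = −897 kJ, so reaction I has the more negative ΔH; |ΔH_I − ΔH_II| = 897 kJ.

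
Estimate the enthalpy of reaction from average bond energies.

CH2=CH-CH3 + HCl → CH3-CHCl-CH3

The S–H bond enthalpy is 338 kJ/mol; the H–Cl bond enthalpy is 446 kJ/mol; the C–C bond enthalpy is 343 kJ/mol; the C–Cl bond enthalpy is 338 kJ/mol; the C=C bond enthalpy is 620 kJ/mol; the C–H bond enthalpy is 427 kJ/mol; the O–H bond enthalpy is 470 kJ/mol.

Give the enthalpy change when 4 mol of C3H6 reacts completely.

Bonds broken (reactants):
  C–C: 1 × 343 = 343
  C–H: 6 × 427 = 2562
  C=C: 1 × 620 = 620
  H–Cl: 1 × 446 = 446
  Σ(broken) = 3971 kJ
Bonds formed (products):
  C–C: 2 × 343 = 686
  C–Cl: 1 × 338 = 338
  C–H: 7 × 427 = 2989
  Σ(formed) = 4013 kJ
ΔH = Σ(broken) − Σ(formed) = 3971 − 4013 = −42 kJ
For 4× the reaction as written: 4 × (−42) = −168 kJ

ΔH = −168 kJ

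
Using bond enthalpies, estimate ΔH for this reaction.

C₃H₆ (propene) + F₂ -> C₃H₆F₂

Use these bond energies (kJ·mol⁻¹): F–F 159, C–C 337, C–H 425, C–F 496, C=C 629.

ΔH ≈ −541 kJ

Bonds broken (reactants):
  C–C: 1 × 337 = 337
  C–H: 6 × 425 = 2550
  C=C: 1 × 629 = 629
  F–F: 1 × 159 = 159
  Σ(broken) = 3675 kJ
Bonds formed (products):
  C–C: 2 × 337 = 674
  C–F: 2 × 496 = 992
  C–H: 6 × 425 = 2550
  Σ(formed) = 4216 kJ
ΔH = Σ(broken) − Σ(formed) = 3675 − 4216 = −541 kJ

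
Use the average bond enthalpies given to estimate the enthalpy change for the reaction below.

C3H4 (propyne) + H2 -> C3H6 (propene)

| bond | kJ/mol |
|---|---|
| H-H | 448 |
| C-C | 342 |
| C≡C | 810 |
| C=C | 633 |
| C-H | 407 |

Bonds broken (reactants):
  C≡C: 1 × 810 = 810
  C-C: 1 × 342 = 342
  C-H: 4 × 407 = 1628
  H-H: 1 × 448 = 448
  Σ(broken) = 3228 kJ
Bonds formed (products):
  C-C: 1 × 342 = 342
  C-H: 6 × 407 = 2442
  C=C: 1 × 633 = 633
  Σ(formed) = 3417 kJ
ΔH = Σ(broken) − Σ(formed) = 3228 − 3417 = −189 kJ

ΔH ≈ −189 kJ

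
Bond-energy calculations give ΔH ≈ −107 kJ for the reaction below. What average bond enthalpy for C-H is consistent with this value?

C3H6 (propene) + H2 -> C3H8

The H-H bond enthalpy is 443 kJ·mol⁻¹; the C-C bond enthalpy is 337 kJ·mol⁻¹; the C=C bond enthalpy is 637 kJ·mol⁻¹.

Let D be the C-H bond energy.
Σ(broken) = 1×337 + 6×D + 1×637 + 1×443 = 1417 + 6D
Σ(formed) = 2×337 + 8×D = 674 + 8D
ΔH = Σ(broken) − Σ(formed) = (1417 + 6D) − (674 + 8D) = +743 − 2D
Setting this equal to −107 kJ gives 2D = 850, so D = 425 kJ/mol.

D(C-H) ≈ 425 kJ/mol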